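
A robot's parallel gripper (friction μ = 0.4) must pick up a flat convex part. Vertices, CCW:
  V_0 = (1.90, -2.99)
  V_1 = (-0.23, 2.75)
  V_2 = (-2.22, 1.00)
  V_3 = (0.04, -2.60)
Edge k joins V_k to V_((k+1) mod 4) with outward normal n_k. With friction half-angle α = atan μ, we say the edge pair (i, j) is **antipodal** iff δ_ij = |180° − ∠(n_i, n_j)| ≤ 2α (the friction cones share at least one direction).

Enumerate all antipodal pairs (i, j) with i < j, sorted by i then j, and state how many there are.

count = 1; pairs: (0,2)

α = atan 0.4 = 21.80°;  2α = 43.60°
n_0 = (+0.9375, +0.3479)
n_1 = (-0.6604, +0.7509)
n_2 = (-0.8469, -0.5317)
n_3 = (-0.2052, -0.9787)
  (0,1): δ = 69.03°  ·
  (0,2): δ = 11.76°  ✓
  (0,3): δ = 57.80°  ·
  (1,2): δ = 99.21°  ·
  (1,3): δ = 53.17°  ·
  (2,3): δ = 133.96°  ·
antipodal pairs: 1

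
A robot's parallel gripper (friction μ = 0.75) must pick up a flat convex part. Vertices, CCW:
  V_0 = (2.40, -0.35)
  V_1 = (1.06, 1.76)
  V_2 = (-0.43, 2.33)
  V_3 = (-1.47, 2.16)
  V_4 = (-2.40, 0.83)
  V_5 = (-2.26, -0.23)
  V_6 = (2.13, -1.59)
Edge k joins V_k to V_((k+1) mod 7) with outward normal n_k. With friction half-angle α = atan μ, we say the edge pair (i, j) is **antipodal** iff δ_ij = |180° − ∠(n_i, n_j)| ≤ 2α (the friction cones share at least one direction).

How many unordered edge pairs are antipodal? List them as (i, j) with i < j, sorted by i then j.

α = atan 0.75 = 36.87°;  2α = 73.74°
n_0 = (+0.8442, +0.5361)
n_1 = (+0.3573, +0.9340)
n_2 = (-0.1613, +0.9869)
n_3 = (-0.8195, +0.5730)
n_4 = (-0.9914, -0.1309)
n_5 = (-0.2959, -0.9552)
n_6 = (+0.9771, -0.2128)
  (0,1): δ = 143.35°  ·
  (0,2): δ = 113.13°  ·
  (0,3): δ = 67.38°  ✓
  (0,4): δ = 24.89°  ✓
  (0,5): δ = 40.37°  ✓
  (0,6): δ = 135.30°  ·
  (1,2): δ = 149.78°  ·
  (1,3): δ = 104.03°  ·
  (1,4): δ = 61.54°  ✓
  (1,5): δ = 3.72°  ✓
  (1,6): δ = 98.65°  ·
  (2,3): δ = 134.25°  ·
  (2,4): δ = 91.76°  ·
  (2,5): δ = 26.50°  ✓
  (2,6): δ = 68.43°  ✓
  (3,4): δ = 137.51°  ·
  (3,5): δ = 72.25°  ✓
  (3,6): δ = 22.68°  ✓
  (4,5): δ = 114.74°  ·
  (4,6): δ = 19.81°  ✓
  (5,6): δ = 85.07°  ·
antipodal pairs: 10

count = 10; pairs: (0,3), (0,4), (0,5), (1,4), (1,5), (2,5), (2,6), (3,5), (3,6), (4,6)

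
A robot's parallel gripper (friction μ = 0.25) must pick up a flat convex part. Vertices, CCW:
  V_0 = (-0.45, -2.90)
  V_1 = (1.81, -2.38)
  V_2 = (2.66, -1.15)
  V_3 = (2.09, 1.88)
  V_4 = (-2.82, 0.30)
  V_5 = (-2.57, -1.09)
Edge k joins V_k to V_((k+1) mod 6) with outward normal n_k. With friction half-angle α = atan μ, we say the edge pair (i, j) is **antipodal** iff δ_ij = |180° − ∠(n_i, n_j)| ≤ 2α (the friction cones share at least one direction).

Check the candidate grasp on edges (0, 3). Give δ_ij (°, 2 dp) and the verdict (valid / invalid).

δ = 4.88°, valid

α = atan 0.25 = 14.04°;  2α = 28.07°
edge 0: e_0 = (+2.26, +0.52);  n_0 = (+0.2242, -0.9745)
edge 3: e_3 = (-4.91, -1.58);  n_3 = (-0.3063, +0.9519)
∠(n_0, n_3) = 175.12°
δ = |180° − 175.12°| = 4.88°
4.88° ≤ 2α = 28.07°  →  valid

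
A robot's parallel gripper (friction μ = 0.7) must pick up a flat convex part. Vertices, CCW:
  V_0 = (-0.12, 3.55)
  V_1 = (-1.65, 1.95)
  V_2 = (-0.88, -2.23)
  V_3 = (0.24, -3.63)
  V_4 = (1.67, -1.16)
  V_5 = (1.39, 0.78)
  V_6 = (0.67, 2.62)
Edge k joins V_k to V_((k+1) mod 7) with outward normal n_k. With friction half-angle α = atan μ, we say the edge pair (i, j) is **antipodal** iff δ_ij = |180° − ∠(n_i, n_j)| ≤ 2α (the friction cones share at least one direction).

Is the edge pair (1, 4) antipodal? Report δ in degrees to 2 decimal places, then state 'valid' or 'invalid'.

δ = 2.22°, valid

α = atan 0.7 = 34.99°;  2α = 69.98°
edge 1: e_1 = (+0.77, -4.18);  n_1 = (-0.9835, -0.1812)
edge 4: e_4 = (-0.28, +1.94);  n_4 = (+0.9897, +0.1428)
∠(n_1, n_4) = 177.78°
δ = |180° − 177.78°| = 2.22°
2.22° ≤ 2α = 69.98°  →  valid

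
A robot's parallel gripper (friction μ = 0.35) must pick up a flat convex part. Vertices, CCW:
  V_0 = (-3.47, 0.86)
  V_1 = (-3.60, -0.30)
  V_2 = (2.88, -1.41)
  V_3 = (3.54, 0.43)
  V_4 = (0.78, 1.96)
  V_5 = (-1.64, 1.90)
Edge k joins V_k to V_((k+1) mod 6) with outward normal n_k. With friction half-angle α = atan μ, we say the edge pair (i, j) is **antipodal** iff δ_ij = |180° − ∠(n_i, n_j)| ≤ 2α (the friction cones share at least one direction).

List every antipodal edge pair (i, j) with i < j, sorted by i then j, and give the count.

count = 3; pairs: (0,2), (1,3), (1,4)

α = atan 0.35 = 19.29°;  2α = 38.58°
n_0 = (-0.9938, +0.1114)
n_1 = (-0.1688, -0.9856)
n_2 = (+0.9413, -0.3376)
n_3 = (+0.4848, +0.8746)
n_4 = (-0.0248, +0.9997)
n_5 = (-0.4941, +0.8694)
  (0,1): δ = 93.33°  ·
  (0,2): δ = 13.34°  ✓
  (0,3): δ = 67.39°  ·
  (0,4): δ = 97.81°  ·
  (0,5): δ = 126.00°  ·
  (1,2): δ = 100.01°  ·
  (1,3): δ = 19.28°  ✓
  (1,4): δ = 11.14°  ✓
  (1,5): δ = 39.33°  ·
  (2,3): δ = 99.27°  ·
  (2,4): δ = 68.85°  ·
  (2,5): δ = 40.66°  ·
  (3,4): δ = 149.58°  ·
  (3,5): δ = 121.39°  ·
  (4,5): δ = 151.81°  ·
antipodal pairs: 3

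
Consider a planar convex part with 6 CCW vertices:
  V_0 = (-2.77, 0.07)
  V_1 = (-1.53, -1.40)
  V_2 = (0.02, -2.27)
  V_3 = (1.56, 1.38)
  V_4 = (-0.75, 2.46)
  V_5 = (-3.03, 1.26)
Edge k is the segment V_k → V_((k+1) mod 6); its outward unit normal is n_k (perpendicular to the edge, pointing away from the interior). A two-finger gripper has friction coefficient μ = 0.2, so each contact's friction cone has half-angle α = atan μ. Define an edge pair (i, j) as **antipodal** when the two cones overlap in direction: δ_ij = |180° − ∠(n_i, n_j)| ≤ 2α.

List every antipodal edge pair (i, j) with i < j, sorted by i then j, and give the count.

count = 1; pairs: (1,3)

α = atan 0.2 = 11.31°;  2α = 22.62°
n_0 = (-0.7644, -0.6448)
n_1 = (-0.4895, -0.8720)
n_2 = (+0.9214, -0.3887)
n_3 = (+0.4235, +0.9059)
n_4 = (-0.4657, +0.8849)
n_5 = (-0.9770, -0.2135)
  (0,1): δ = 159.45°  ·
  (0,2): δ = 63.02°  ·
  (0,3): δ = 24.79°  ·
  (0,4): δ = 77.61°  ·
  (0,5): δ = 152.18°  ·
  (1,2): δ = 83.57°  ·
  (1,3): δ = 4.25°  ✓
  (1,4): δ = 57.06°  ·
  (1,5): δ = 131.63°  ·
  (2,3): δ = 92.18°  ·
  (2,4): δ = 39.37°  ·
  (2,5): δ = 35.20°  ·
  (3,4): δ = 127.18°  ·
  (3,5): δ = 52.62°  ·
  (4,5): δ = 105.43°  ·
antipodal pairs: 1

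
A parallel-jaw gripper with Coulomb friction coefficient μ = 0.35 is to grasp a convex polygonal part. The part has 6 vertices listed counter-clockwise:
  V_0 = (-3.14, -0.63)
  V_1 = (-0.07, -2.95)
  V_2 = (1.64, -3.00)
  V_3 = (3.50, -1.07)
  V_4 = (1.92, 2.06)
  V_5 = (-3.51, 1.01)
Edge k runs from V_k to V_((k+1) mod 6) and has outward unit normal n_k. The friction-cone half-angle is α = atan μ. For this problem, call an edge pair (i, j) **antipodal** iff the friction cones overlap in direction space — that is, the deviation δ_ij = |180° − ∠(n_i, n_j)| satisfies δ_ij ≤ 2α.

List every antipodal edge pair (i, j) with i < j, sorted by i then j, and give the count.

count = 4; pairs: (0,3), (1,4), (2,4), (3,5)

α = atan 0.35 = 19.29°;  2α = 38.58°
n_0 = (-0.6029, -0.7978)
n_1 = (-0.0292, -0.9996)
n_2 = (+0.7200, -0.6939)
n_3 = (+0.8927, +0.4506)
n_4 = (-0.1899, +0.9818)
n_5 = (-0.9755, -0.2201)
  (0,1): δ = 144.60°  ·
  (0,2): δ = 96.86°  ·
  (0,3): δ = 26.14°  ✓
  (0,4): δ = 48.02°  ·
  (0,5): δ = 139.79°  ·
  (1,2): δ = 132.27°  ·
  (1,3): δ = 61.54°  ·
  (1,4): δ = 12.62°  ✓
  (1,5): δ = 104.39°  ·
  (2,3): δ = 109.27°  ·
  (2,4): δ = 35.11°  ✓
  (2,5): δ = 56.66°  ·
  (3,4): δ = 105.84°  ·
  (3,5): δ = 14.07°  ✓
  (4,5): δ = 88.23°  ·
antipodal pairs: 4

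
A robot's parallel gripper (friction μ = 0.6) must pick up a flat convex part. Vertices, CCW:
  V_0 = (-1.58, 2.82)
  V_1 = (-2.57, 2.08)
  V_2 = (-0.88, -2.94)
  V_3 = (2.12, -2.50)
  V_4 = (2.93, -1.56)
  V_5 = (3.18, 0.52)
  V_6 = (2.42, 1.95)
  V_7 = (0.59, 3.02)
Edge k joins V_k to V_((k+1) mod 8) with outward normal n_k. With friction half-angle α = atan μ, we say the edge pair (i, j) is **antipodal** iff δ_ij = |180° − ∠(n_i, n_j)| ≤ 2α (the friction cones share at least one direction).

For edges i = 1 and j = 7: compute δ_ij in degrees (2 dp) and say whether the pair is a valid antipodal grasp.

δ = 76.66°, invalid

α = atan 0.6 = 30.96°;  2α = 61.93°
edge 1: e_1 = (+1.69, -5.02);  n_1 = (-0.9477, -0.3191)
edge 7: e_7 = (-2.17, -0.20);  n_7 = (-0.0918, +0.9958)
∠(n_1, n_7) = 103.34°
δ = |180° − 103.34°| = 76.66°
76.66° > 2α = 61.93°  →  invalid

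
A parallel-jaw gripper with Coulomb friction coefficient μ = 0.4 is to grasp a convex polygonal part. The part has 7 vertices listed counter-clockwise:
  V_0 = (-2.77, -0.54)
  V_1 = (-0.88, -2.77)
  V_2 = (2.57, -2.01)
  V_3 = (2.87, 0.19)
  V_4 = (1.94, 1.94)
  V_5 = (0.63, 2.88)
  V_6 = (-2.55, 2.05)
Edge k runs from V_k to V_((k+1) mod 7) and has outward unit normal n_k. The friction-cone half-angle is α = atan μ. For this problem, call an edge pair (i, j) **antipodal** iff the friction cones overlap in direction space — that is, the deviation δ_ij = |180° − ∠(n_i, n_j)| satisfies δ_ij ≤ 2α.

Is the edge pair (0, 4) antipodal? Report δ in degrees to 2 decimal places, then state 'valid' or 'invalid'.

δ = 14.06°, valid

α = atan 0.4 = 21.80°;  2α = 43.60°
edge 0: e_0 = (+1.89, -2.23);  n_0 = (-0.7629, -0.6466)
edge 4: e_4 = (-1.31, +0.94);  n_4 = (+0.5830, +0.8125)
∠(n_0, n_4) = 165.94°
δ = |180° − 165.94°| = 14.06°
14.06° ≤ 2α = 43.60°  →  valid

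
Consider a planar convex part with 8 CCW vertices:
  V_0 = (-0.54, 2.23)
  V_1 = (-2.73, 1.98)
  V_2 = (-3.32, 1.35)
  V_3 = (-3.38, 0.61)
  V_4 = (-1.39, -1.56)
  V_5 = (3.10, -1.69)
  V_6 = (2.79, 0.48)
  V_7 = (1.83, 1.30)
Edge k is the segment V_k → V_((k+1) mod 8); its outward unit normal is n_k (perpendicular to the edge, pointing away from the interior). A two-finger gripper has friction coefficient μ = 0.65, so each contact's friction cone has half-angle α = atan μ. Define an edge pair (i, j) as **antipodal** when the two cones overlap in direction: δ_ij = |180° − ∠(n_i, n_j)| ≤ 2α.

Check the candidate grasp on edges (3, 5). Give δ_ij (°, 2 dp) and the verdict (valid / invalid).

α = atan 0.65 = 33.02°;  2α = 66.05°
edge 3: e_3 = (+1.99, -2.17);  n_3 = (-0.7370, -0.6759)
edge 5: e_5 = (-0.31, +2.17);  n_5 = (+0.9899, +0.1414)
∠(n_3, n_5) = 145.61°
δ = |180° − 145.61°| = 34.39°
34.39° ≤ 2α = 66.05°  →  valid

δ = 34.39°, valid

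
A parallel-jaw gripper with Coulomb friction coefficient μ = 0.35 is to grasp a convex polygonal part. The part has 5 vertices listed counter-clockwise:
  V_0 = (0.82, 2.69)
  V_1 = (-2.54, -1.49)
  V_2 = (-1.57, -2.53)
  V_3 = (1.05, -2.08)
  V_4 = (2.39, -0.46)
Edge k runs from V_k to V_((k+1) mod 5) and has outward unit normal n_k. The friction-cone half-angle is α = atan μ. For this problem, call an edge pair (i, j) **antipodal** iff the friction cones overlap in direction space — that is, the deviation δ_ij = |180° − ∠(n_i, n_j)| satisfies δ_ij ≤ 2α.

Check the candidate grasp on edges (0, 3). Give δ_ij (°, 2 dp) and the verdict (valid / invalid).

α = atan 0.35 = 19.29°;  2α = 38.58°
edge 0: e_0 = (-3.36, -4.18);  n_0 = (-0.7794, +0.6265)
edge 3: e_3 = (+1.34, +1.62);  n_3 = (+0.7706, -0.6374)
∠(n_0, n_3) = 179.20°
δ = |180° − 179.20°| = 0.80°
0.80° ≤ 2α = 38.58°  →  valid

δ = 0.80°, valid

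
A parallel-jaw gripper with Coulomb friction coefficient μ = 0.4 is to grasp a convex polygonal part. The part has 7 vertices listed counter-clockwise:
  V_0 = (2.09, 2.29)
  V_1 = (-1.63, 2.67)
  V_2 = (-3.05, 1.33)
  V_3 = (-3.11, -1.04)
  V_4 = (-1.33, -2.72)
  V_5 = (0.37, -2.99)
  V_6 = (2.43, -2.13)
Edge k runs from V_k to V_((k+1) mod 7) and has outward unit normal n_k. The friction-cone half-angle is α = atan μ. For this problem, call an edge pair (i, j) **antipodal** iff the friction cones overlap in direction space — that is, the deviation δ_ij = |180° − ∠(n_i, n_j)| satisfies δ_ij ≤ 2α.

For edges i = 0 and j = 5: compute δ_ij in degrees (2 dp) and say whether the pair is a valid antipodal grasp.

α = atan 0.4 = 21.80°;  2α = 43.60°
edge 0: e_0 = (-3.72, +0.38);  n_0 = (+0.1016, +0.9948)
edge 5: e_5 = (+2.06, +0.86);  n_5 = (+0.3853, -0.9228)
∠(n_0, n_5) = 151.51°
δ = |180° − 151.51°| = 28.49°
28.49° ≤ 2α = 43.60°  →  valid

δ = 28.49°, valid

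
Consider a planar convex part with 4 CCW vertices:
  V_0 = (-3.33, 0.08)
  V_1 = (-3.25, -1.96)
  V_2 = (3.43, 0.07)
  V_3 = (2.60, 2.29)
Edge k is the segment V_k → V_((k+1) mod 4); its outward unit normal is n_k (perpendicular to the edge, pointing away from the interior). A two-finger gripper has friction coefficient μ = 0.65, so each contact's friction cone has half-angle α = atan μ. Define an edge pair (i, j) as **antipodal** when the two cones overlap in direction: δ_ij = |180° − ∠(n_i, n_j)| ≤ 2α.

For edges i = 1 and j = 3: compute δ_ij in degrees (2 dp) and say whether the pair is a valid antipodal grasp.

α = atan 0.65 = 33.02°;  2α = 66.05°
edge 1: e_1 = (+6.68, +2.03);  n_1 = (+0.2908, -0.9568)
edge 3: e_3 = (-5.93, -2.21);  n_3 = (-0.3492, +0.9370)
∠(n_1, n_3) = 176.46°
δ = |180° − 176.46°| = 3.54°
3.54° ≤ 2α = 66.05°  →  valid

δ = 3.54°, valid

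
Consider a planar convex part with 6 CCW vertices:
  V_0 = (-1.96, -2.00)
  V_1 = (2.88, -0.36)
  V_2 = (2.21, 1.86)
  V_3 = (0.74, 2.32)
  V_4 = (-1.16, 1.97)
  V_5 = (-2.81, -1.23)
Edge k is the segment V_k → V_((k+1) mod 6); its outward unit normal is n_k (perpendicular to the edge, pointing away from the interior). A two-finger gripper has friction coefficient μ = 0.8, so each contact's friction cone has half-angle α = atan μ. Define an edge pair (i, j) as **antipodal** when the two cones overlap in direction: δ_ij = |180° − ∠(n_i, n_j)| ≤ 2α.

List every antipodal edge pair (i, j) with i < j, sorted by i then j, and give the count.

α = atan 0.8 = 38.66°;  2α = 77.32°
n_0 = (+0.3209, -0.9471)
n_1 = (+0.9574, +0.2889)
n_2 = (+0.2986, +0.9544)
n_3 = (-0.1812, +0.9835)
n_4 = (-0.8888, +0.4583)
n_5 = (-0.6714, -0.7411)
  (0,1): δ = 91.92°  ·
  (0,2): δ = 36.09°  ✓
  (0,3): δ = 8.28°  ✓
  (0,4): δ = 44.00°  ✓
  (0,5): δ = 119.11°  ·
  (1,2): δ = 124.17°  ·
  (1,3): δ = 96.36°  ·
  (1,4): δ = 44.07°  ✓
  (1,5): δ = 31.03°  ✓
  (2,3): δ = 152.19°  ·
  (2,4): δ = 99.90°  ·
  (2,5): δ = 24.80°  ✓
  (3,4): δ = 127.71°  ·
  (3,5): δ = 52.61°  ✓
  (4,5): δ = 104.90°  ·
antipodal pairs: 7

count = 7; pairs: (0,2), (0,3), (0,4), (1,4), (1,5), (2,5), (3,5)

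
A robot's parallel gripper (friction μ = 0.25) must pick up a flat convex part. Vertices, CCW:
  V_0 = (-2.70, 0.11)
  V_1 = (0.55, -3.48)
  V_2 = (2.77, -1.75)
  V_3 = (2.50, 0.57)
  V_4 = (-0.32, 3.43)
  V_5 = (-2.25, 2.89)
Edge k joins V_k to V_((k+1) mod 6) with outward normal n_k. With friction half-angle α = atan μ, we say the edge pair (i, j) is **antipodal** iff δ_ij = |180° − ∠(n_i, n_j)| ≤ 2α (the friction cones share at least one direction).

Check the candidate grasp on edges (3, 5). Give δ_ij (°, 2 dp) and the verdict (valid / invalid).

δ = 53.79°, invalid

α = atan 0.25 = 14.04°;  2α = 28.07°
edge 3: e_3 = (-2.82, +2.86);  n_3 = (+0.7121, +0.7021)
edge 5: e_5 = (-0.45, -2.78);  n_5 = (-0.9872, +0.1598)
∠(n_3, n_5) = 126.21°
δ = |180° − 126.21°| = 53.79°
53.79° > 2α = 28.07°  →  invalid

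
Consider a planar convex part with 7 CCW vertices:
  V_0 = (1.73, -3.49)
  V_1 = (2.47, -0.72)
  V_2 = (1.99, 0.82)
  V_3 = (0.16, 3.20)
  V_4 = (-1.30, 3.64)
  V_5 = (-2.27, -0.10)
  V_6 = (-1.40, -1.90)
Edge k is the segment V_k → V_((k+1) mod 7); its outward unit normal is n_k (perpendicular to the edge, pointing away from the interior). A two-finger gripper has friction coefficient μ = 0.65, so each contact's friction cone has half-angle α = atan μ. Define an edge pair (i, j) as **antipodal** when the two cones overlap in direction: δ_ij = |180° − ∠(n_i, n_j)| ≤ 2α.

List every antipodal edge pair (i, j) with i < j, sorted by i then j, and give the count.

count = 10; pairs: (0,4), (0,5), (1,4), (1,5), (1,6), (2,4), (2,5), (2,6), (3,5), (3,6)

α = atan 0.65 = 33.02°;  2α = 66.05°
n_0 = (+0.9661, -0.2581)
n_1 = (+0.9547, +0.2976)
n_2 = (+0.7927, +0.6095)
n_3 = (+0.2886, +0.9575)
n_4 = (-0.9680, +0.2511)
n_5 = (-0.9003, -0.4352)
n_6 = (-0.4529, -0.8916)
  (0,1): δ = 147.73°  ·
  (0,2): δ = 127.49°  ·
  (0,3): δ = 91.81°  ·
  (0,4): δ = 0.42°  ✓
  (0,5): δ = 40.75°  ✓
  (0,6): δ = 78.03°  ·
  (1,2): δ = 159.75°  ·
  (1,3): δ = 124.08°  ·
  (1,4): δ = 31.85°  ✓
  (1,5): δ = 8.48°  ✓
  (1,6): δ = 45.76°  ✓
  (2,3): δ = 144.33°  ·
  (2,4): δ = 52.10°  ✓
  (2,5): δ = 11.76°  ✓
  (2,6): δ = 25.51°  ✓
  (3,4): δ = 87.77°  ·
  (3,5): δ = 47.43°  ✓
  (3,6): δ = 10.16°  ✓
  (4,5): δ = 139.66°  ·
  (4,6): δ = 102.39°  ·
  (5,6): δ = 142.73°  ·
antipodal pairs: 10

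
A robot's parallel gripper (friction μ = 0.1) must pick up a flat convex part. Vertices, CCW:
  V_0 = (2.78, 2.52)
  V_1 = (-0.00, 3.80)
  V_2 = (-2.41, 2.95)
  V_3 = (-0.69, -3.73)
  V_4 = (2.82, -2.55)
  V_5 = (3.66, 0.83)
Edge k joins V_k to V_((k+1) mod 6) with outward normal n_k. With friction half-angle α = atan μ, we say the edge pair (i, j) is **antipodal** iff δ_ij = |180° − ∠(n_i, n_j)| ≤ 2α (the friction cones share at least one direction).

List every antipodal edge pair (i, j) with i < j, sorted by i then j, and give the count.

α = atan 0.1 = 5.71°;  2α = 11.42°
n_0 = (+0.4182, +0.9083)
n_1 = (-0.3326, +0.9431)
n_2 = (-0.9684, -0.2494)
n_3 = (+0.3187, -0.9479)
n_4 = (+0.9705, -0.2412)
n_5 = (+0.8870, +0.4618)
  (0,1): δ = 135.85°  ·
  (0,2): δ = 50.84°  ·
  (0,3): δ = 43.30°  ·
  (0,4): δ = 100.77°  ·
  (0,5): δ = 142.23°  ·
  (1,2): δ = 94.99°  ·
  (1,3): δ = 0.85°  ✓
  (1,4): δ = 56.62°  ·
  (1,5): δ = 98.08°  ·
  (2,3): δ = 85.86°  ·
  (2,4): δ = 28.40°  ·
  (2,5): δ = 13.07°  ·
  (3,4): δ = 122.54°  ·
  (3,5): δ = 81.08°  ·
  (4,5): δ = 138.54°  ·
antipodal pairs: 1

count = 1; pairs: (1,3)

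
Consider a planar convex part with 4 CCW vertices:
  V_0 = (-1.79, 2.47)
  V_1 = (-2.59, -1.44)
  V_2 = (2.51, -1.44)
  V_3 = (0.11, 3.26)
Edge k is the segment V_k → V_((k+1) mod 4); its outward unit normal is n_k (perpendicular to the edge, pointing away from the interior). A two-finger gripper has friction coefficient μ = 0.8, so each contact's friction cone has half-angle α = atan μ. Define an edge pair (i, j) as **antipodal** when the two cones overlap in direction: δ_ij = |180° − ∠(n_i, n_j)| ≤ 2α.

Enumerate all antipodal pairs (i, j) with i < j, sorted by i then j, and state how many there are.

α = atan 0.8 = 38.66°;  2α = 77.32°
n_0 = (-0.9797, +0.2005)
n_1 = (+0.0000, -1.0000)
n_2 = (+0.8906, +0.4548)
n_3 = (-0.3839, +0.9234)
  (0,1): δ = 78.44°  ·
  (0,2): δ = 38.61°  ✓
  (0,3): δ = 124.14°  ·
  (1,2): δ = 62.95°  ✓
  (1,3): δ = 22.58°  ✓
  (2,3): δ = 94.47°  ·
antipodal pairs: 3

count = 3; pairs: (0,2), (1,2), (1,3)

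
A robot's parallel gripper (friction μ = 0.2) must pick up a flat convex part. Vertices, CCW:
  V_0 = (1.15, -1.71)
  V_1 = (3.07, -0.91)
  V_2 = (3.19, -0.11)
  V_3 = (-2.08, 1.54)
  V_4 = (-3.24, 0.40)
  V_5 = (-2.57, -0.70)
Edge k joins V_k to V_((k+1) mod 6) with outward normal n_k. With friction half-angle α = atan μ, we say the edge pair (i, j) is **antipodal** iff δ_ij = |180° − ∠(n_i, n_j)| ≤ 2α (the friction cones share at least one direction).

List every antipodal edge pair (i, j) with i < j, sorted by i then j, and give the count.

count = 2; pairs: (0,3), (2,5)

α = atan 0.2 = 11.31°;  2α = 22.62°
n_0 = (+0.3846, -0.9231)
n_1 = (+0.9889, -0.1483)
n_2 = (+0.2988, +0.9543)
n_3 = (-0.7009, +0.7132)
n_4 = (-0.8540, -0.5202)
n_5 = (-0.2620, -0.9651)
  (0,1): δ = 121.15°  ·
  (0,2): δ = 40.00°  ·
  (0,3): δ = 21.88°  ✓
  (0,4): δ = 98.73°  ·
  (0,5): δ = 142.19°  ·
  (1,2): δ = 98.85°  ·
  (1,3): δ = 36.97°  ·
  (1,4): δ = 39.88°  ·
  (1,5): δ = 83.34°  ·
  (2,3): δ = 118.11°  ·
  (2,4): δ = 41.27°  ·
  (2,5): δ = 2.20°  ✓
  (3,4): δ = 103.16°  ·
  (3,5): δ = 59.69°  ·
  (4,5): δ = 136.54°  ·
antipodal pairs: 2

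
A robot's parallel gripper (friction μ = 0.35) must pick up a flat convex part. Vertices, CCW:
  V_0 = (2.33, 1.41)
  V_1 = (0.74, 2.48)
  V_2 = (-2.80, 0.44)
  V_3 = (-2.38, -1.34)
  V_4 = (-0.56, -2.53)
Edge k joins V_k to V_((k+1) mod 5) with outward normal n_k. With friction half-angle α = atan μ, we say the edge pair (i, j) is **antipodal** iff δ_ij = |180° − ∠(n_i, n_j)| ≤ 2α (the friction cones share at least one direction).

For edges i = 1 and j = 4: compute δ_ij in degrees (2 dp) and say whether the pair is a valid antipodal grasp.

δ = 23.79°, valid

α = atan 0.35 = 19.29°;  2α = 38.58°
edge 1: e_1 = (-3.54, -2.04);  n_1 = (-0.4993, +0.8664)
edge 4: e_4 = (+2.89, +3.94);  n_4 = (+0.8063, -0.5915)
∠(n_1, n_4) = 156.21°
δ = |180° − 156.21°| = 23.79°
23.79° ≤ 2α = 38.58°  →  valid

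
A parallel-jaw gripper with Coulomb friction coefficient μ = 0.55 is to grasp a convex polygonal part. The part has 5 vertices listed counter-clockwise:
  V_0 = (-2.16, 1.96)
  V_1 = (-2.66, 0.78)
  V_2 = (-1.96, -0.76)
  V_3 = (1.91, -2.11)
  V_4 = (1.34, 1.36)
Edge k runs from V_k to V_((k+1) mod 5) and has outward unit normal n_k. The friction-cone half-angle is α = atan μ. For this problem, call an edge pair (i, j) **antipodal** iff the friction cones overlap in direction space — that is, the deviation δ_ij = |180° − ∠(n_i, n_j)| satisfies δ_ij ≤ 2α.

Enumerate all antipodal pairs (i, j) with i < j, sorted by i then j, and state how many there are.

count = 4; pairs: (0,3), (1,3), (1,4), (2,4)

α = atan 0.55 = 28.81°;  2α = 57.62°
n_0 = (-0.9208, +0.3901)
n_1 = (-0.9104, -0.4138)
n_2 = (-0.3294, -0.9442)
n_3 = (+0.9868, +0.1621)
n_4 = (+0.1690, +0.9856)
  (0,1): δ = 132.59°  ·
  (0,2): δ = 86.27°  ·
  (0,3): δ = 32.29°  ✓
  (0,4): δ = 103.24°  ·
  (1,2): δ = 133.67°  ·
  (1,3): δ = 15.12°  ✓
  (1,4): δ = 55.83°  ✓
  (2,3): δ = 61.44°  ·
  (2,4): δ = 9.50°  ✓
  (3,4): δ = 109.06°  ·
antipodal pairs: 4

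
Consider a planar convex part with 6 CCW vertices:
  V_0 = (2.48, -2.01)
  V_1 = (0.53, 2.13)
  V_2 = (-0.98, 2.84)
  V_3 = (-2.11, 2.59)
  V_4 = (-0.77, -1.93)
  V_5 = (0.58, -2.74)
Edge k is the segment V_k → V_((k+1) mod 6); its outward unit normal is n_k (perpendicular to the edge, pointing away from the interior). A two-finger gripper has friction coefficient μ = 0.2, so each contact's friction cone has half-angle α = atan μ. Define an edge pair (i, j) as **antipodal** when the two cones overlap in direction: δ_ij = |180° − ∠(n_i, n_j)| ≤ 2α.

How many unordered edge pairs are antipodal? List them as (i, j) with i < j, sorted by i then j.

α = atan 0.2 = 11.31°;  2α = 22.62°
n_0 = (+0.9047, +0.4261)
n_1 = (+0.4255, +0.9050)
n_2 = (-0.2160, +0.9764)
n_3 = (-0.9588, -0.2842)
n_4 = (-0.5145, -0.8575)
n_5 = (+0.3586, -0.9335)
  (0,1): δ = 140.40°  ·
  (0,2): δ = 102.75°  ·
  (0,3): δ = 8.71°  ✓
  (0,4): δ = 33.82°  ·
  (0,5): δ = 85.80°  ·
  (1,2): δ = 142.34°  ·
  (1,3): δ = 48.30°  ·
  (1,4): δ = 5.78°  ✓
  (1,5): δ = 46.20°  ·
  (2,3): δ = 85.96°  ·
  (2,4): δ = 43.44°  ·
  (2,5): δ = 8.54°  ✓
  (3,4): δ = 137.48°  ·
  (3,5): δ = 85.50°  ·
  (4,5): δ = 128.02°  ·
antipodal pairs: 3

count = 3; pairs: (0,3), (1,4), (2,5)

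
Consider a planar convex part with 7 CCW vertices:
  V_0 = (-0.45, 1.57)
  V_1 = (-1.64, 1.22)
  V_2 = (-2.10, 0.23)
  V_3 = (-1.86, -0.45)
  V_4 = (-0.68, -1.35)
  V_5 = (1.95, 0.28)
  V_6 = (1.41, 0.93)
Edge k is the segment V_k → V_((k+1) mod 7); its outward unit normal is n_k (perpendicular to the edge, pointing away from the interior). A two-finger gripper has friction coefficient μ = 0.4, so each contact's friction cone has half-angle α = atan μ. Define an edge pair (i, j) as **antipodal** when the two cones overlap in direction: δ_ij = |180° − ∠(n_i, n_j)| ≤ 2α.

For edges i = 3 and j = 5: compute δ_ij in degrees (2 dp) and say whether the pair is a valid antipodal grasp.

δ = 12.95°, valid

α = atan 0.4 = 21.80°;  2α = 43.60°
edge 3: e_3 = (+1.18, -0.90);  n_3 = (-0.6064, -0.7951)
edge 5: e_5 = (-0.54, +0.65);  n_5 = (+0.7692, +0.6390)
∠(n_3, n_5) = 167.05°
δ = |180° − 167.05°| = 12.95°
12.95° ≤ 2α = 43.60°  →  valid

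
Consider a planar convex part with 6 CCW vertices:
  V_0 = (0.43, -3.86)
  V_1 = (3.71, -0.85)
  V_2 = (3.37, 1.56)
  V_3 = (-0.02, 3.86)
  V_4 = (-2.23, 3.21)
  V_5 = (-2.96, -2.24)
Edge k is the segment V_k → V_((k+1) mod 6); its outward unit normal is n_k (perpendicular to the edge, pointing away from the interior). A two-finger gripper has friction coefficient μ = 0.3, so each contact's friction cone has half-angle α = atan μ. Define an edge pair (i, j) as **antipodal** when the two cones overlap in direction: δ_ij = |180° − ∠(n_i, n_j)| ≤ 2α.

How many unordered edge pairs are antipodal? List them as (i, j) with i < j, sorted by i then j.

count = 3; pairs: (0,3), (1,4), (2,5)

α = atan 0.3 = 16.70°;  2α = 33.40°
n_0 = (+0.6761, -0.7368)
n_1 = (+0.9902, +0.1397)
n_2 = (+0.5614, +0.8275)
n_3 = (-0.2822, +0.9594)
n_4 = (-0.9911, +0.1328)
n_5 = (-0.4312, -0.9023)
  (0,1): δ = 124.51°  ·
  (0,2): δ = 76.70°  ·
  (0,3): δ = 26.15°  ✓
  (0,4): δ = 39.83°  ·
  (0,5): δ = 111.92°  ·
  (1,2): δ = 132.19°  ·
  (1,3): δ = 81.64°  ·
  (1,4): δ = 15.66°  ✓
  (1,5): δ = 56.43°  ·
  (2,3): δ = 129.45°  ·
  (2,4): δ = 63.47°  ·
  (2,5): δ = 8.61°  ✓
  (3,4): δ = 114.02°  ·
  (3,5): δ = 41.93°  ·
  (4,5): δ = 107.91°  ·
antipodal pairs: 3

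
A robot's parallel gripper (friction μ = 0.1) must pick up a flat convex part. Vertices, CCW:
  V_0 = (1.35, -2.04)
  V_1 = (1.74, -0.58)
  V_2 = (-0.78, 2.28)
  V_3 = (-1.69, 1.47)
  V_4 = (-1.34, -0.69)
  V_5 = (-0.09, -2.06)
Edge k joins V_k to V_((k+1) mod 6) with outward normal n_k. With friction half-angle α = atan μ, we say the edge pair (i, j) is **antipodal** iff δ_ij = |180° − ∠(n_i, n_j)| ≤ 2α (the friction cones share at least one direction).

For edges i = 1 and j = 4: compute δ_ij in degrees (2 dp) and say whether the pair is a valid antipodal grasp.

δ = 0.99°, valid

α = atan 0.1 = 5.71°;  2α = 11.42°
edge 1: e_1 = (-2.52, +2.86);  n_1 = (+0.7503, +0.6611)
edge 4: e_4 = (+1.25, -1.37);  n_4 = (-0.7387, -0.6740)
∠(n_1, n_4) = 179.01°
δ = |180° − 179.01°| = 0.99°
0.99° ≤ 2α = 11.42°  →  valid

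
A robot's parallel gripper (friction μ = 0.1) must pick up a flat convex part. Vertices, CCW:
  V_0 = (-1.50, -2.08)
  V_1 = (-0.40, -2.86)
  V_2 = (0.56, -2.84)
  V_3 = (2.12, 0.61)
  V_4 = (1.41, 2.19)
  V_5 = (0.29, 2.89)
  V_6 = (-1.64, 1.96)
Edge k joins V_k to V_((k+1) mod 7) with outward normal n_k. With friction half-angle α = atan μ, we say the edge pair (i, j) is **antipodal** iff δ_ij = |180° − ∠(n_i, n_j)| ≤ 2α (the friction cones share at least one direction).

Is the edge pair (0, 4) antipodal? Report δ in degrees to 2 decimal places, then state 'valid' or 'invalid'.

δ = 3.33°, valid

α = atan 0.1 = 5.71°;  2α = 11.42°
edge 0: e_0 = (+1.10, -0.78);  n_0 = (-0.5784, -0.8157)
edge 4: e_4 = (-1.12, +0.70);  n_4 = (+0.5300, +0.8480)
∠(n_0, n_4) = 176.67°
δ = |180° − 176.67°| = 3.33°
3.33° ≤ 2α = 11.42°  →  valid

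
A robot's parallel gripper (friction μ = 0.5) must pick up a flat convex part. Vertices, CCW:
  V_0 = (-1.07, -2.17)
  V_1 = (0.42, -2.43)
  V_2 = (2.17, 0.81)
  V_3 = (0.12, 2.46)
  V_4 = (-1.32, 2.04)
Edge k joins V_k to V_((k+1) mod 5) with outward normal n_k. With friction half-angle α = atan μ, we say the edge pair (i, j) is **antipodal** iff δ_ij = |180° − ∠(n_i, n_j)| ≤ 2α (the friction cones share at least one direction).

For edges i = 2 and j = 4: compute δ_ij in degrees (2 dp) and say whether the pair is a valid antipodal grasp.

α = atan 0.5 = 26.57°;  2α = 53.13°
edge 2: e_2 = (-2.05, +1.65);  n_2 = (+0.6270, +0.7790)
edge 4: e_4 = (+0.25, -4.21);  n_4 = (-0.9982, -0.0593)
∠(n_2, n_4) = 132.23°
δ = |180° − 132.23°| = 47.77°
47.77° ≤ 2α = 53.13°  →  valid

δ = 47.77°, valid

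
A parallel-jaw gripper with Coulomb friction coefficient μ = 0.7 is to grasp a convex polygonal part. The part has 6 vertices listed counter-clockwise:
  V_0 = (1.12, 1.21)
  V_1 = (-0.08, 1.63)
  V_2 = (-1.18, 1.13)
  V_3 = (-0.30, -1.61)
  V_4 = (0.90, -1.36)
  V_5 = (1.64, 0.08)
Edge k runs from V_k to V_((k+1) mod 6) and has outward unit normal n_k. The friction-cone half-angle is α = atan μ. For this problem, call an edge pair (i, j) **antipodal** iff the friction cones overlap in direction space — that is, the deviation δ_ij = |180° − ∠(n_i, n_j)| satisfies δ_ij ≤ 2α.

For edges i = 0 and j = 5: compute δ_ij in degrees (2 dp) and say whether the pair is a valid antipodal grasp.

α = atan 0.7 = 34.99°;  2α = 69.98°
edge 0: e_0 = (-1.20, +0.42);  n_0 = (+0.3304, +0.9439)
edge 5: e_5 = (-0.52, +1.13);  n_5 = (+0.9084, +0.4180)
∠(n_0, n_5) = 46.00°
δ = |180° − 46.00°| = 134.00°
134.00° > 2α = 69.98°  →  invalid

δ = 134.00°, invalid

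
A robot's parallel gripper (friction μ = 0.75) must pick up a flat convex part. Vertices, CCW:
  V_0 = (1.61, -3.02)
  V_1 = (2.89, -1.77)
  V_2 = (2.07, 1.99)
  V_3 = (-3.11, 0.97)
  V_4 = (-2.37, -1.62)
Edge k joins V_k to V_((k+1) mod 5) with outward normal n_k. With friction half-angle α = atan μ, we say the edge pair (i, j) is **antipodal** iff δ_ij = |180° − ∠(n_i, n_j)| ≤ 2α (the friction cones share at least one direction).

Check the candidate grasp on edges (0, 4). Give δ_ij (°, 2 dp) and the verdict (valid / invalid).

δ = 116.30°, invalid

α = atan 0.75 = 36.87°;  2α = 73.74°
edge 0: e_0 = (+1.28, +1.25);  n_0 = (+0.6987, -0.7154)
edge 4: e_4 = (+3.98, -1.40);  n_4 = (-0.3318, -0.9433)
∠(n_0, n_4) = 63.70°
δ = |180° − 63.70°| = 116.30°
116.30° > 2α = 73.74°  →  invalid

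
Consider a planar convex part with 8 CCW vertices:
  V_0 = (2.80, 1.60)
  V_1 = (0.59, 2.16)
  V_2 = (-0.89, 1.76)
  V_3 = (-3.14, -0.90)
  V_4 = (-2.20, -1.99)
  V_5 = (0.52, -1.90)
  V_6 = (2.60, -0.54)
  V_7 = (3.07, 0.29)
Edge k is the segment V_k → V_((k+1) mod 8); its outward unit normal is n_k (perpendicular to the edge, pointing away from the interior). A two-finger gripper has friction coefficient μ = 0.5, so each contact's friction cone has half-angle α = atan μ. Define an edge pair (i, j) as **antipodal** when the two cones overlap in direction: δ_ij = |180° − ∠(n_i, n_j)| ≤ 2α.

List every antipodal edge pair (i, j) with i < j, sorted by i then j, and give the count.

count = 11; pairs: (0,3), (0,4), (0,5), (1,4), (1,5), (1,6), (2,4), (2,5), (2,6), (2,7), (3,7)

α = atan 0.5 = 26.57°;  2α = 53.13°
n_0 = (+0.2456, +0.9694)
n_1 = (-0.2609, +0.9654)
n_2 = (-0.7635, +0.6458)
n_3 = (-0.7573, -0.6531)
n_4 = (+0.0331, -0.9995)
n_5 = (+0.5472, -0.8370)
n_6 = (+0.8702, -0.4927)
n_7 = (+0.9794, +0.2019)
  (0,1): δ = 150.66°  ·
  (0,2): δ = 116.01°  ·
  (0,3): δ = 35.01°  ✓
  (0,4): δ = 16.11°  ✓
  (0,5): δ = 47.40°  ✓
  (0,6): δ = 74.70°  ·
  (0,7): δ = 115.87°  ·
  (1,2): δ = 145.35°  ·
  (1,3): δ = 64.35°  ·
  (1,4): δ = 13.23°  ✓
  (1,5): δ = 18.05°  ✓
  (1,6): δ = 45.35°  ✓
  (1,7): δ = 86.52°  ·
  (2,3): δ = 99.00°  ·
  (2,4): δ = 47.88°  ✓
  (2,5): δ = 16.59°  ✓
  (2,6): δ = 10.71°  ✓
  (2,7): δ = 51.87°  ✓
  (3,4): δ = 128.88°  ·
  (3,5): δ = 97.60°  ·
  (3,6): δ = 70.30°  ·
  (3,7): δ = 29.13°  ✓
  (4,5): δ = 148.72°  ·
  (4,6): δ = 121.42°  ·
  (4,7): δ = 80.25°  ·
  (5,6): δ = 152.70°  ·
  (5,7): δ = 111.53°  ·
  (6,7): δ = 138.83°  ·
antipodal pairs: 11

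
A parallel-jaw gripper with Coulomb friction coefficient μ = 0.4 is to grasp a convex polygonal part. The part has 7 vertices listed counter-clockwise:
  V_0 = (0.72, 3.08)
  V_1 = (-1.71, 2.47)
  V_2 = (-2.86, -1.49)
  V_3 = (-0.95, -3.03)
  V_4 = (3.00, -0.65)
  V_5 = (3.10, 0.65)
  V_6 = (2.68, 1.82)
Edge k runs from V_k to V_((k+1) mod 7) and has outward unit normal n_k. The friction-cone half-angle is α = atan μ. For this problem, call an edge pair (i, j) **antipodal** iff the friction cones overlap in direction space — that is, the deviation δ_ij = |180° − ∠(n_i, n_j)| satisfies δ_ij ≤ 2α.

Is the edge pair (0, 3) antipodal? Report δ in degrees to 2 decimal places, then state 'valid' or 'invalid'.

α = atan 0.4 = 21.80°;  2α = 43.60°
edge 0: e_0 = (-2.43, -0.61);  n_0 = (-0.2435, +0.9699)
edge 3: e_3 = (+3.95, +2.38);  n_3 = (+0.5161, -0.8565)
∠(n_0, n_3) = 163.02°
δ = |180° − 163.02°| = 16.98°
16.98° ≤ 2α = 43.60°  →  valid

δ = 16.98°, valid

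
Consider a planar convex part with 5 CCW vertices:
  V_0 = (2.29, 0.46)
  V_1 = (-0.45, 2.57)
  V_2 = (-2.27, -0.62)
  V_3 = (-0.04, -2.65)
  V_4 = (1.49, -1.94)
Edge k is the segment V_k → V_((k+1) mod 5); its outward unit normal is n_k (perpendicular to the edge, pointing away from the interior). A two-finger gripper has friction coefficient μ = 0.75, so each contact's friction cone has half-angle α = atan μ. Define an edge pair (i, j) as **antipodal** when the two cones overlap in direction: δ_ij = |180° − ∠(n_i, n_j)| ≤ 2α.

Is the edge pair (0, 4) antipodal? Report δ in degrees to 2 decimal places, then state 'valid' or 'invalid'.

α = atan 0.75 = 36.87°;  2α = 73.74°
edge 0: e_0 = (-2.74, +2.11);  n_0 = (+0.6101, +0.7923)
edge 4: e_4 = (+0.80, +2.40);  n_4 = (+0.9487, -0.3162)
∠(n_0, n_4) = 70.84°
δ = |180° − 70.84°| = 109.16°
109.16° > 2α = 73.74°  →  invalid

δ = 109.16°, invalid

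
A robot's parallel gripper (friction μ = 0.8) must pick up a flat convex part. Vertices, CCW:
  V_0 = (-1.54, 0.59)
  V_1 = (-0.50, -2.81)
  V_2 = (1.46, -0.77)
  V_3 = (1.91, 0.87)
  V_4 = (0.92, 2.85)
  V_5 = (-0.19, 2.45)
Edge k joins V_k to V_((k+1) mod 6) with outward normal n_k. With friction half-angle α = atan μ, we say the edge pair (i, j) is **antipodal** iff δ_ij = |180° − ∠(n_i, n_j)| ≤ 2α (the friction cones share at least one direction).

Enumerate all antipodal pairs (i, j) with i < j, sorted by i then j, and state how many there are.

count = 8; pairs: (0,1), (0,2), (0,3), (1,4), (1,5), (2,4), (2,5), (3,5)

α = atan 0.8 = 38.66°;  2α = 77.32°
n_0 = (-0.9563, -0.2925)
n_1 = (+0.7211, -0.6928)
n_2 = (+0.9644, -0.2646)
n_3 = (+0.8944, +0.4472)
n_4 = (-0.3390, +0.9408)
n_5 = (-0.8093, +0.5874)
  (0,1): δ = 60.86°  ✓
  (0,2): δ = 32.35°  ✓
  (0,3): δ = 9.56°  ✓
  (0,4): δ = 92.81°  ·
  (0,5): δ = 127.02°  ·
  (1,2): δ = 151.49°  ·
  (1,3): δ = 109.58°  ·
  (1,4): δ = 26.33°  ✓
  (1,5): δ = 7.88°  ✓
  (2,3): δ = 138.09°  ·
  (2,4): δ = 54.84°  ✓
  (2,5): δ = 20.63°  ✓
  (3,4): δ = 96.75°  ·
  (3,5): δ = 62.54°  ✓
  (4,5): δ = 145.79°  ·
antipodal pairs: 8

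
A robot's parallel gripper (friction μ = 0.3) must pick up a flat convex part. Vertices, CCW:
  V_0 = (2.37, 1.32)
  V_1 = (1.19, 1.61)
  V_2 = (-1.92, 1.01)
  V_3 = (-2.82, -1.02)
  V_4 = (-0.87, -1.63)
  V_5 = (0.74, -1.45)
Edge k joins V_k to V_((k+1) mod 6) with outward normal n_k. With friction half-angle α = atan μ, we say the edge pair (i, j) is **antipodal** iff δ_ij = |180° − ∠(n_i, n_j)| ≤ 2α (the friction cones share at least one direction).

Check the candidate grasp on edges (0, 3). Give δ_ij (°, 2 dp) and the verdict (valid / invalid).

α = atan 0.3 = 16.70°;  2α = 33.40°
edge 0: e_0 = (-1.18, +0.29);  n_0 = (+0.2387, +0.9711)
edge 3: e_3 = (+1.95, -0.61);  n_3 = (-0.2986, -0.9544)
∠(n_0, n_3) = 176.44°
δ = |180° − 176.44°| = 3.56°
3.56° ≤ 2α = 33.40°  →  valid

δ = 3.56°, valid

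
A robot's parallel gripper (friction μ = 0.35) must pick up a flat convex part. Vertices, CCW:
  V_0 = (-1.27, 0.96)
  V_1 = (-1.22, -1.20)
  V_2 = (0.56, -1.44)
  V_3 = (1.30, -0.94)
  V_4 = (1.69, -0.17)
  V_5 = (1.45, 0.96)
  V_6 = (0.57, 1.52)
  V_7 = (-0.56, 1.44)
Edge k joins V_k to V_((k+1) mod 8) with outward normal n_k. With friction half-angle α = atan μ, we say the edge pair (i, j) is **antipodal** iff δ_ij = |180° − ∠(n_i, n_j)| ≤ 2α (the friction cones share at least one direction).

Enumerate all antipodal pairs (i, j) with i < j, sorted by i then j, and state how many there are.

count = 7; pairs: (0,3), (0,4), (1,5), (1,6), (2,6), (2,7), (3,7)

α = atan 0.35 = 19.29°;  2α = 38.58°
n_0 = (-0.9997, -0.0231)
n_1 = (-0.1336, -0.9910)
n_2 = (+0.5599, -0.8286)
n_3 = (+0.8921, -0.4518)
n_4 = (+0.9782, +0.2078)
n_5 = (+0.5369, +0.8437)
n_6 = (-0.0706, +0.9975)
n_7 = (-0.5601, +0.8284)
  (0,1): δ = 99.01°  ·
  (0,2): δ = 57.28°  ·
  (0,3): δ = 28.19°  ✓
  (0,4): δ = 10.66°  ✓
  (0,5): δ = 56.20°  ·
  (0,6): δ = 92.72°  ·
  (0,7): δ = 122.73°  ·
  (1,2): δ = 138.28°  ·
  (1,3): δ = 109.18°  ·
  (1,4): δ = 70.33°  ·
  (1,5): δ = 24.79°  ✓
  (1,6): δ = 11.73°  ✓
  (1,7): δ = 41.74°  ·
  (2,3): δ = 150.91°  ·
  (2,4): δ = 112.06°  ·
  (2,5): δ = 66.52°  ·
  (2,6): δ = 30.00°  ✓
  (2,7): δ = 0.01°  ✓
  (3,4): δ = 141.15°  ·
  (3,5): δ = 95.61°  ·
  (3,6): δ = 59.09°  ·
  (3,7): δ = 29.08°  ✓
  (4,5): δ = 134.46°  ·
  (4,6): δ = 97.94°  ·
  (4,7): δ = 67.93°  ·
  (5,6): δ = 143.48°  ·
  (5,7): δ = 113.47°  ·
  (6,7): δ = 149.99°  ·
antipodal pairs: 7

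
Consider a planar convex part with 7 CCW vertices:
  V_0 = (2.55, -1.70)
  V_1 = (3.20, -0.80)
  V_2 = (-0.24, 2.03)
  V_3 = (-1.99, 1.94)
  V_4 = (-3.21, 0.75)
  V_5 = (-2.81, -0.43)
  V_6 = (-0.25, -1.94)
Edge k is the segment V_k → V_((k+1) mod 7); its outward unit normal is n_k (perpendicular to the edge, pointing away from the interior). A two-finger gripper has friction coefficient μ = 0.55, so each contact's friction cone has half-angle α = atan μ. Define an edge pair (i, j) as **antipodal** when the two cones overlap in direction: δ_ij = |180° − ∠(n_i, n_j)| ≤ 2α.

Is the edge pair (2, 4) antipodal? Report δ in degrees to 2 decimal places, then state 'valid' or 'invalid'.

α = atan 0.55 = 28.81°;  2α = 57.62°
edge 2: e_2 = (-1.75, -0.09);  n_2 = (-0.0514, +0.9987)
edge 4: e_4 = (+0.40, -1.18);  n_4 = (-0.9471, -0.3210)
∠(n_2, n_4) = 105.78°
δ = |180° − 105.78°| = 74.22°
74.22° > 2α = 57.62°  →  invalid

δ = 74.22°, invalid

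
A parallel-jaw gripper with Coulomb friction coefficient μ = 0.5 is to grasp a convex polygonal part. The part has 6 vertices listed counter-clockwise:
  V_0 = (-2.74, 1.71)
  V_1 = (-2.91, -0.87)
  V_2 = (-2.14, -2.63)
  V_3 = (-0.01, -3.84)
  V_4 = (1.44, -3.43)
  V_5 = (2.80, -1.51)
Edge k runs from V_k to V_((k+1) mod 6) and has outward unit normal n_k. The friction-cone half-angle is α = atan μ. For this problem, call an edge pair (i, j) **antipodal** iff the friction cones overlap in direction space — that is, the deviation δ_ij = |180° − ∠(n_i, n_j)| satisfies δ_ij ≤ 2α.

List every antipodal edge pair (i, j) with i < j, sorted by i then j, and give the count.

α = atan 0.5 = 26.57°;  2α = 53.13°
n_0 = (-0.9978, +0.0657)
n_1 = (-0.9162, -0.4008)
n_2 = (-0.4939, -0.8695)
n_3 = (+0.2721, -0.9623)
n_4 = (+0.8160, -0.5780)
n_5 = (+0.5025, +0.8646)
  (0,1): δ = 152.60°  ·
  (0,2): δ = 115.83°  ·
  (0,3): δ = 70.44°  ·
  (0,4): δ = 31.54°  ✓
  (0,5): δ = 63.60°  ·
  (1,2): δ = 143.23°  ·
  (1,3): δ = 97.84°  ·
  (1,4): δ = 58.94°  ·
  (1,5): δ = 36.20°  ✓
  (2,3): δ = 134.61°  ·
  (2,4): δ = 95.71°  ·
  (2,5): δ = 0.57°  ✓
  (3,4): δ = 141.10°  ·
  (3,5): δ = 45.96°  ✓
  (4,5): δ = 84.86°  ·
antipodal pairs: 4

count = 4; pairs: (0,4), (1,5), (2,5), (3,5)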